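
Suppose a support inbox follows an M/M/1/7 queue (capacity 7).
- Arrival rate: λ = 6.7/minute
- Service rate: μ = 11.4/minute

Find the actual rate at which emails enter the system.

ρ = λ/μ = 6.7/11.4 = 0.58772
P₀ = (1-ρ)/(1-ρ^(K+1)) = (1-0.58772)/(1-0.58772^8) = 0.4123/0.9858 = 0.4182
P_K = P₀×ρ^K = 0.4182 × 0.58772^7 = 0.4182 × 0.02422 = 0.01013
λ_eff = λ(1-P_K) = 6.7 × (1 - 0.01013) = 6.7 × 0.98987 = 6.6321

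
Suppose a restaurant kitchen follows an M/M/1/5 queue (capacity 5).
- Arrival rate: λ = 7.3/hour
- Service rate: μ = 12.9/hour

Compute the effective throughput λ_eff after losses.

ρ = λ/μ = 7.3/12.9 = 0.56589
P₀ = (1-ρ)/(1-ρ^(K+1)) = (1-0.56589)/(1-0.56589^6) = 0.4341/0.9672 = 0.4488
P_K = P₀×ρ^K = 0.44885 × 0.56589^5 = 0.44885 × 0.058031 = 0.02605
λ_eff = λ(1-P_K) = 7.3 × (1 - 0.026047) = 7.3 × 0.973953 = 7.1099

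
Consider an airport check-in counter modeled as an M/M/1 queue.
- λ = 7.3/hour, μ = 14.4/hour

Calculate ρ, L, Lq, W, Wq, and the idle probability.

Step 1: ρ = λ/μ = 7.3/14.4 = 0.5069
Step 2: L = λ/(μ-λ) = 7.3/7.10 = 1.0282
Step 3: Lq = λ²/(μ(μ-λ)) = 53.29/(14.4×7.10) = 0.5212
Step 4: W = 1/(μ-λ) = 1/7.10 = 0.14085
Step 5: Wq = λ/(μ(μ-λ)) = 7.3/(14.4×7.10) = 0.07140
Step 6: P(0) = 1-ρ = 0.4931
Verify: L = λW = 7.3×0.14085 = 1.0282 ✔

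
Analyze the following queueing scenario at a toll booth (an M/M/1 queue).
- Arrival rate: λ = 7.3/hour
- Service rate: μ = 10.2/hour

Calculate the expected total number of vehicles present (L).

ρ = λ/μ = 7.3/10.2 = 0.7157
For M/M/1: L = λ/(μ-λ)
L = 7.3/(10.2-7.3) = 7.3/2.90
L = 2.5172 vehicles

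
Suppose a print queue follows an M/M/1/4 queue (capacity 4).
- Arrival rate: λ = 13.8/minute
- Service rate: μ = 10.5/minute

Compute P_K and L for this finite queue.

ρ = λ/μ = 13.8/10.5 = 1.314286
P₀ = (1-ρ)/(1-ρ^(K+1)) = (1-1.314286)/(1-1.314286^5) = -0.3143/-2.9215 = 0.1076
P_K = P₀×ρ^K = 0.1076 × 1.314286^4 = 0.1076 × 2.9837 = 0.3210
Blocking probability P_4 = 0.3210 (32.10%)
L = ρ[1 - (K+1)ρ^K + Kρ^(K+1)] / [(1-ρ)(1-ρ^(K+1))]
L = 1.314286 × (1 - 5×2.98373 + 4×3.92147) / ((1 - 1.314286) × (1 - 3.92147)) = 2.5296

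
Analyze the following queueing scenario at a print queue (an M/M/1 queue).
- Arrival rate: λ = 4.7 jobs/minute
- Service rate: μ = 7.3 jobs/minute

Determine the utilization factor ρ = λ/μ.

Server utilization: ρ = λ/μ
ρ = 4.7/7.3 = 0.6438
The server is busy 64.38% of the time.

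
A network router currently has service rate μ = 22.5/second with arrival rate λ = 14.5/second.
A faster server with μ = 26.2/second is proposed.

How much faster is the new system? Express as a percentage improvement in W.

System 1: ρ₁ = 14.5/22.5 = 0.6444, W₁ = 1/(22.5-14.5) = 0.1250
System 2: ρ₂ = 14.5/26.2 = 0.5534, W₂ = 1/(26.2-14.5) = 0.08547
Improvement: (W₁-W₂)/W₁ = (0.1250-0.08547)/0.1250 = 31.62%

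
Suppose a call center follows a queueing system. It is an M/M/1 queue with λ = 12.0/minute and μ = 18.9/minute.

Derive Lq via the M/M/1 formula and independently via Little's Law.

Method 1 (direct): Lq = λ²/(μ(μ-λ)) = 144.00/(18.9 × 6.90) = 1.1042

Method 2 (Little's Law):
W = 1/(μ-λ) = 1/6.90 = 0.14493
Wq = W - 1/μ = 0.14493 - 0.052910 = 0.09202
Lq = λWq = 12.0 × 0.09202 = 1.1042 ✔ (matches Method 1)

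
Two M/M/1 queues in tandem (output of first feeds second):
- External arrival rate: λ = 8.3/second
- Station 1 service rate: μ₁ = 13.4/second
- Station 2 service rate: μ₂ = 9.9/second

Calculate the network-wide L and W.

By Jackson's theorem, each station behaves as independent M/M/1.
Station 1: ρ₁ = 8.3/13.4 = 0.6194, L₁ = ρ₁/(1-ρ₁) = λ/(μ₁-λ) = 8.3/5.10 = 1.6275
Station 2: ρ₂ = 8.3/9.9 = 0.8384, L₂ = ρ₂/(1-ρ₂) = λ/(μ₂-λ) = 8.3/1.60 = 5.1875
Total: L = L₁ + L₂ = 1.6275 + 5.1875 = 6.8150
W = L/λ = 6.8150/8.3 = 0.8211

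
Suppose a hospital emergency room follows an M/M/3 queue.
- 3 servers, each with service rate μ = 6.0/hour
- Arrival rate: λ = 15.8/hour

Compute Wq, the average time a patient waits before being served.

Traffic intensity: ρ = λ/(cμ) = 15.8/(3×6.0) = 0.8778
Since ρ = 0.8778 < 1, system is stable.
Offered load a = λ/μ = cρ = 15.8/6.0 = 2.6333
P₀ = [ Σₙ₌₀^2 aⁿ/n! + a^3/(3!(1-ρ)) ]⁻¹
Σ = a^0/0! + a^1/1! + a^2/2! = 1.00000 + 2.63333 + 3.46722 = 7.1006
a^3/(3!(1-ρ)) = 18.2607/(6 × 0.122222) = 24.9010
P₀ = 1/(7.1006 + 24.9010) = 0.03125
Lq = P₀·a^3·ρ / (3!(1-ρ)²) = 0.0312485 × 18.2607 × 0.877778 / (6 × 0.0149383) = 5.5883
Wq = Lq/λ = 5.5883/15.8 = 0.3537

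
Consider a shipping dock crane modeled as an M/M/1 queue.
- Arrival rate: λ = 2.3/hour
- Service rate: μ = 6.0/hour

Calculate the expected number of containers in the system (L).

ρ = λ/μ = 2.3/6.0 = 0.3833
For M/M/1: L = λ/(μ-λ)
L = 2.3/(6.0-2.3) = 2.3/3.70
L = 0.6216 containers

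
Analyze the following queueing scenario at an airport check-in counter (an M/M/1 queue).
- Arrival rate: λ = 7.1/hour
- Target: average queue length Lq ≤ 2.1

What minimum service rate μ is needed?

For M/M/1: Lq = λ²/(μ(μ-λ))
Need Lq ≤ 2.1, i.e. μ(μ-λ) ≥ λ²/2.1
μ² - 7.1μ - 50.41/2.1 ≥ 0  →  μ² - 7.1μ - 24.00476 ≥ 0
Quadratic formula (positive root): μ = [λ + √(λ² + 4×24.00476)]/2
Discriminant: 50.41 + 4×24.00476 = 146.4290, √146.4290 = 12.1008
μ ≥ (7.1 + 12.1008)/2 = 9.6004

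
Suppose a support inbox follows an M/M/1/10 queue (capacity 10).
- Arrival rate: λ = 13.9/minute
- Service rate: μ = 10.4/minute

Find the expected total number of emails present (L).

ρ = λ/μ = 13.9/10.4 = 1.33654
P₀ = (1-ρ)/(1-ρ^(K+1)) = (1-1.33654)/(1-1.33654^11) = -0.3365/-23.3109 = 0.01444
P_K = P₀×ρ^K = 0.014437 × 1.33654^10 = 0.014437 × 18.1895 = 0.2626
L = ρ[1 - (K+1)ρ^K + Kρ^(K+1)] / [(1-ρ)(1-ρ^(K+1))]
L = 1.33654 × (1 - 11×18.18945 + 10×24.31093) / ((1 - 1.33654) × (1 - 24.31093)) = 7.5005 emails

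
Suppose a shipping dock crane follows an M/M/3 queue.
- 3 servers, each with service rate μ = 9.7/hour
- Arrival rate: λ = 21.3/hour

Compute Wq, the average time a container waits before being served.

Traffic intensity: ρ = λ/(cμ) = 21.3/(3×9.7) = 0.7320
Since ρ = 0.7320 < 1, system is stable.
Offered load a = λ/μ = cρ = 21.3/9.7 = 2.1959
P₀ = [ Σₙ₌₀^2 aⁿ/n! + a^3/(3!(1-ρ)) ]⁻¹
Σ = a^0/0! + a^1/1! + a^2/2! = 1.0000 + 2.1959 + 2.4109 = 5.6068
a^3/(3!(1-ρ)) = 10.5882/(6 × 0.26804) = 6.5837
P₀ = 1/(5.6068 + 6.5837) = 0.08203
Lq = P₀·a^3·ρ / (3!(1-ρ)²) = 0.08203 × 10.5882 × 0.7320 / (6 × 0.07185) = 1.4748
Wq = Lq/λ = 1.4748/21.3 = 0.06924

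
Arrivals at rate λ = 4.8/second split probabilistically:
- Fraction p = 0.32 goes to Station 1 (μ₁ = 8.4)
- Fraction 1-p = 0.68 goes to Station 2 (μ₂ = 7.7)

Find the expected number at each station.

Effective rates: λ₁ = 4.8×0.32 = 1.536, λ₂ = 4.8×0.68 = 3.264
Station 1: ρ₁ = 1.536/8.4 = 0.1829, L₁ = ρ₁/(1-ρ₁) = 0.1829/(1-0.1829) = 0.2238
Station 2: ρ₂ = 3.264/7.7 = 0.4239, L₂ = ρ₂/(1-ρ₂) = 0.4239/(1-0.4239) = 0.7358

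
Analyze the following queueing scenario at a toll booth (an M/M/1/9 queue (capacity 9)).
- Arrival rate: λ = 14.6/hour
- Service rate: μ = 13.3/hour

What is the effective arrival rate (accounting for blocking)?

ρ = λ/μ = 14.6/13.3 = 1.09774
P₀ = (1-ρ)/(1-ρ^(K+1)) = (1-1.09774)/(1-1.09774^10) = -0.09774/-1.5409 = 0.06343
P_K = P₀×ρ^K = 0.06343 × 1.09774^9 = 0.06343 × 2.3147 = 0.1468
λ_eff = λ(1-P_K) = 14.6 × (1 - 0.14682) = 14.6 × 0.85318 = 12.4564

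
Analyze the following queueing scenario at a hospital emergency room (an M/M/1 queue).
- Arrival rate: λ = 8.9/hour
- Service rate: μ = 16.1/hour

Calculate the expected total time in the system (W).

First, compute utilization: ρ = λ/μ = 8.9/16.1 = 0.5528
For M/M/1: W = 1/(μ-λ)
W = 1/(16.1-8.9) = 1/7.20
W = 0.1389 hours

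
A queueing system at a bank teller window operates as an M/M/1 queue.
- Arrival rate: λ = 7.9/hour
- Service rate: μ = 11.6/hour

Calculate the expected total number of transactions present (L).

ρ = λ/μ = 7.9/11.6 = 0.6810
For M/M/1: L = λ/(μ-λ)
L = 7.9/(11.6-7.9) = 7.9/3.70
L = 2.1351 transactions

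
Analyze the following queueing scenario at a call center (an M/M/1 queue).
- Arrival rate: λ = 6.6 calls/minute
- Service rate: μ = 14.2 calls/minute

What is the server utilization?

Server utilization: ρ = λ/μ
ρ = 6.6/14.2 = 0.4648
The server is busy 46.48% of the time.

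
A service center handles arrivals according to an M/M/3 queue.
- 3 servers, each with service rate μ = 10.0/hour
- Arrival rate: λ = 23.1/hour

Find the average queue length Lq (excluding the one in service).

Traffic intensity: ρ = λ/(cμ) = 23.1/(3×10.0) = 0.7700
Since ρ = 0.7700 < 1, system is stable.
Offered load a = λ/μ = cρ = 23.1/10.0 = 2.3100
P₀ = [ Σₙ₌₀^2 aⁿ/n! + a^3/(3!(1-ρ)) ]⁻¹
Σ = a^0/0! + a^1/1! + a^2/2! = 1.00000 + 2.31000 + 2.66805 = 5.9780
a^3/(3!(1-ρ)) = 12.3264/(6 × 0.2300) = 8.9322
P₀ = 1/(5.9780 + 8.9322) = 0.06707
Lq = P₀·a^3·ρ / (3!(1-ρ)²) = 0.06707 × 12.3264 × 0.7700 / (6 × 0.05290) = 2.0056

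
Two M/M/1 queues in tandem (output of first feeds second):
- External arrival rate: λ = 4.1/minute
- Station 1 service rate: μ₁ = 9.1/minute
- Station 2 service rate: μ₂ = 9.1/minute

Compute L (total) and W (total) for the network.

By Jackson's theorem, each station behaves as independent M/M/1.
Station 1: ρ₁ = 4.1/9.1 = 0.4505, L₁ = ρ₁/(1-ρ₁) = λ/(μ₁-λ) = 4.1/5.00 = 0.8200
Station 2: ρ₂ = 4.1/9.1 = 0.4505, L₂ = ρ₂/(1-ρ₂) = λ/(μ₂-λ) = 4.1/5.00 = 0.8200
Total: L = L₁ + L₂ = 0.8200 + 0.8200 = 1.6400
W = L/λ = 1.6400/4.1 = 0.4000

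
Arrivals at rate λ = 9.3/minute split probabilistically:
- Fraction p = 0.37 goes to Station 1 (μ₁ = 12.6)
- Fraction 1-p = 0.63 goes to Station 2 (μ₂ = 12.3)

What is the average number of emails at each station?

Effective rates: λ₁ = 9.3×0.37 = 3.441, λ₂ = 9.3×0.63 = 5.859
Station 1: ρ₁ = 3.441/12.6 = 0.2731, L₁ = ρ₁/(1-ρ₁) = 0.2731/(1-0.2731) = 0.3757
Station 2: ρ₂ = 5.859/12.3 = 0.47634, L₂ = ρ₂/(1-ρ₂) = 0.47634/(1-0.47634) = 0.9096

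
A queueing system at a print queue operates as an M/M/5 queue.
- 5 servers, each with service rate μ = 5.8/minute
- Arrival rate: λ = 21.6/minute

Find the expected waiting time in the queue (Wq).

Traffic intensity: ρ = λ/(cμ) = 21.6/(5×5.8) = 0.7448
Since ρ = 0.7448 < 1, system is stable.
Offered load a = λ/μ = cρ = 21.6/5.8 = 3.7241
P₀ = [ Σₙ₌₀^4 aⁿ/n! + a^5/(5!(1-ρ)) ]⁻¹
Σ = a^0/0! + a^1/1! + a^2/2! + a^3/3! + a^4/4! = 1.0000 + 3.7241 + 6.9346 + 8.6085 + 8.0148 = 28.2820
a^5/(5!(1-ρ)) = 716.3558/(120 × 0.255172) = 23.3945
P₀ = 1/(28.2820 + 23.3945) = 0.01935
Lq = P₀·a^5·ρ / (5!(1-ρ)²) = 0.01935 × 716.3558 × 0.7448 / (120 × 0.06511) = 1.3214
Wq = Lq/λ = 1.3214/21.6 = 0.06118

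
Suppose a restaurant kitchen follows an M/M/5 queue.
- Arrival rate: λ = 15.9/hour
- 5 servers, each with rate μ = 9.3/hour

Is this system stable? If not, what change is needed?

Stability requires ρ = λ/(cμ) < 1
ρ = 15.9/(5 × 9.3) = 15.9/46.50 = 0.3419
Since 0.3419 < 1, the system is STABLE.
The servers are busy 34.19% of the time.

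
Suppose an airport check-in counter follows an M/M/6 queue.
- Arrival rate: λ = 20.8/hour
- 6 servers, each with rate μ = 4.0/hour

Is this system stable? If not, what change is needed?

Stability requires ρ = λ/(cμ) < 1
ρ = 20.8/(6 × 4.0) = 20.8/24.00 = 0.8667
Since 0.8667 < 1, the system is STABLE.
The servers are busy 86.67% of the time.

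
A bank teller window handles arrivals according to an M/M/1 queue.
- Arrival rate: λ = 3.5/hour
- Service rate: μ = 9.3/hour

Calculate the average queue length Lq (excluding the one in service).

ρ = λ/μ = 3.5/9.3 = 0.3763
For M/M/1: Lq = λ²/(μ(μ-λ))
Lq = 12.25/(9.3 × 5.80)
Lq = 0.2271 transactions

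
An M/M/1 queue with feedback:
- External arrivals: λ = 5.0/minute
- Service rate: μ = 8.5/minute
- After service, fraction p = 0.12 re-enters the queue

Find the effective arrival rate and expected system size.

Effective arrival rate: λ_eff = λ/(1-p) = 5.0/(1-0.12) = 5.0/0.88 = 5.6818
ρ = λ_eff/μ = 5.6818/8.5 = 0.66845
L = ρ/(1-ρ) = 0.66845/(1-0.66845) = 2.0161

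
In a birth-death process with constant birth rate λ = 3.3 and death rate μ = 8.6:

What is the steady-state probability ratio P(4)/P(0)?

For constant rates: P(n)/P(0) = (λ/μ)^n
P(4)/P(0) = (3.3/8.6)^4 = 0.3837^4 = 0.02168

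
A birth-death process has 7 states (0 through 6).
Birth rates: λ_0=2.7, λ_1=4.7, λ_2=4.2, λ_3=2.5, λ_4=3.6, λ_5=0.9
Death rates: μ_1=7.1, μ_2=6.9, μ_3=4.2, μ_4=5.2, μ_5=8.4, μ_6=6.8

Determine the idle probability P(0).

Ratios P(n)/P(0) = (λ₀···λₙ₋₁)/(μ₁···μₙ):
P(1)/P(0) = (2.7)/(7.1) = 0.38028
P(2)/P(0) = (2.7×4.7)/(7.1×6.9) = 0.25903
P(3)/P(0) = (2.7×4.7×4.2)/(7.1×6.9×4.2) = 0.25903
P(4)/P(0) = (2.7×4.7×4.2×2.5)/(7.1×6.9×4.2×5.2) = 0.12453
P(5)/P(0) = (2.7×4.7×4.2×2.5×3.6)/(7.1×6.9×4.2×5.2×8.4) = 0.053372
P(6)/P(0) = (2.7×4.7×4.2×2.5×3.6×0.9)/(7.1×6.9×4.2×5.2×8.4×6.8) = 0.0070640

Normalization: ∑ P(n) = 1
P(0) × (1.0000 + 0.38028 + 0.25903 + 0.25903 + 0.12453 + 0.053372 + 0.0070640) = 1
P(0) × 2.0833 = 1
P(0) = 1/2.0833 = 0.4800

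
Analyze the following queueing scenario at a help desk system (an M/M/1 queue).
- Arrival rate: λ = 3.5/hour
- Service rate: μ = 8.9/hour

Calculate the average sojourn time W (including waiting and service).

First, compute utilization: ρ = λ/μ = 3.5/8.9 = 0.3933
For M/M/1: W = 1/(μ-λ)
W = 1/(8.9-3.5) = 1/5.40
W = 0.1852 hours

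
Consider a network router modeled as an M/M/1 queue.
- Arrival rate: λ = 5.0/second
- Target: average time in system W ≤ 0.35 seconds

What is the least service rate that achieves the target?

For M/M/1: W = 1/(μ-λ)
Need W ≤ 0.35, so 1/(μ-λ) ≤ 0.35
μ - λ ≥ 1/0.35 = 2.8571
μ ≥ 5.0 + 2.8571 = 7.8571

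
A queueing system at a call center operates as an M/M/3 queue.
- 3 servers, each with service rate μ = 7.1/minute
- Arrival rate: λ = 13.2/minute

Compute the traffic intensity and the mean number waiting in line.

Traffic intensity: ρ = λ/(cμ) = 13.2/(3×7.1) = 0.6197
Since ρ = 0.6197 < 1, system is stable.
Offered load a = λ/μ = cρ = 13.2/7.1 = 1.8592
P₀ = [ Σₙ₌₀^2 aⁿ/n! + a^3/(3!(1-ρ)) ]⁻¹
Σ = a^0/0! + a^1/1! + a^2/2! = 1.0000 + 1.8592 + 1.7282 = 4.5874
a^3/(3!(1-ρ)) = 6.4261/(6 × 0.38028) = 2.8164
P₀ = 1/(4.5874 + 2.8164) = 0.1351
Lq = P₀·a^3·ρ / (3!(1-ρ)²) = 0.13507 × 6.4261 × 0.61972 / (6 × 0.14461) = 0.6199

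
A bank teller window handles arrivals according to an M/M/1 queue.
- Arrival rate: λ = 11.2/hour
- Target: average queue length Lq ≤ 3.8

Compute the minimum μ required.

For M/M/1: Lq = λ²/(μ(μ-λ))
Need Lq ≤ 3.8, i.e. μ(μ-λ) ≥ λ²/3.8
μ² - 11.2μ - 125.44/3.8 ≥ 0  →  μ² - 11.2μ - 33.01053 ≥ 0
Quadratic formula (positive root): μ = [λ + √(λ² + 4×33.01053)]/2
Discriminant: 125.44 + 4×33.01053 = 257.4821, √257.4821 = 16.0462
μ ≥ (11.2 + 16.0462)/2 = 13.6231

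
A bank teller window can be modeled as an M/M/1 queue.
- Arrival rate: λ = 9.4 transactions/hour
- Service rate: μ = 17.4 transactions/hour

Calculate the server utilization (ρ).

Server utilization: ρ = λ/μ
ρ = 9.4/17.4 = 0.5402
The server is busy 54.02% of the time.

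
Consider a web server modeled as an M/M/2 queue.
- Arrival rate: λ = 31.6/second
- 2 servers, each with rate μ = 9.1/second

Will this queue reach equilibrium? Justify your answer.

Stability requires ρ = λ/(cμ) < 1
ρ = 31.6/(2 × 9.1) = 31.6/18.20 = 1.7363
Since 1.7363 ≥ 1, the system is UNSTABLE.
Need c > λ/μ = 31.6/9.1 = 3.47.
Minimum servers needed: c = 4.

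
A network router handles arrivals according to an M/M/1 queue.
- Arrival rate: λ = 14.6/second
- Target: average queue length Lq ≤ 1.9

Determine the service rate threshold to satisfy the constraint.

For M/M/1: Lq = λ²/(μ(μ-λ))
Need Lq ≤ 1.9, i.e. μ(μ-λ) ≥ λ²/1.9
μ² - 14.6μ - 213.16/1.9 ≥ 0  →  μ² - 14.6μ - 112.18947 ≥ 0
Quadratic formula (positive root): μ = [λ + √(λ² + 4×112.18947)]/2
Discriminant: 213.16 + 4×112.18947 = 661.9179, √661.9179 = 25.7278
μ ≥ (14.6 + 25.7278)/2 = 20.1639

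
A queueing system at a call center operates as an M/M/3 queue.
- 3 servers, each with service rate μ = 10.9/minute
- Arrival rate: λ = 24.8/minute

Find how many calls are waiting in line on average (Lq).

Traffic intensity: ρ = λ/(cμ) = 24.8/(3×10.9) = 0.7584
Since ρ = 0.7584 < 1, system is stable.
Offered load a = λ/μ = cρ = 24.8/10.9 = 2.2752
P₀ = [ Σₙ₌₀^2 aⁿ/n! + a^3/(3!(1-ρ)) ]⁻¹
Σ = a^0/0! + a^1/1! + a^2/2! = 1.00000 + 2.27523 + 2.58833 = 5.8636
a^3/(3!(1-ρ)) = 11.7781/(6 × 0.24159) = 8.1254
P₀ = 1/(5.8636 + 8.1254) = 0.07148
Lq = P₀·a^3·ρ / (3!(1-ρ)²) = 0.071485 × 11.7781 × 0.75841 / (6 × 0.058366) = 1.8234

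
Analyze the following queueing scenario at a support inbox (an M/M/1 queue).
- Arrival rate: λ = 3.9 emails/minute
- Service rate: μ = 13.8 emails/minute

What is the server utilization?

Server utilization: ρ = λ/μ
ρ = 3.9/13.8 = 0.2826
The server is busy 28.26% of the time.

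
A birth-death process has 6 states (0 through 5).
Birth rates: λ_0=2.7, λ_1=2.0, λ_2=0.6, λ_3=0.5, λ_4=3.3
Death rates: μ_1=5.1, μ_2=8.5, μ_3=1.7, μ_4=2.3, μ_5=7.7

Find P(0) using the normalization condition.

Ratios P(n)/P(0) = (λ₀···λₙ₋₁)/(μ₁···μₙ):
P(1)/P(0) = (2.7)/(5.1) = 0.5294
P(2)/P(0) = (2.7×2.0)/(5.1×8.5) = 0.1246
P(3)/P(0) = (2.7×2.0×0.6)/(5.1×8.5×1.7) = 0.04396
P(4)/P(0) = (2.7×2.0×0.6×0.5)/(5.1×8.5×1.7×2.3) = 0.009558
P(5)/P(0) = (2.7×2.0×0.6×0.5×3.3)/(5.1×8.5×1.7×2.3×7.7) = 0.004096

Normalization: ∑ P(n) = 1
P(0) × (1.0000 + 0.5294 + 0.1246 + 0.04396 + 0.009558 + 0.004096) = 1
P(0) × 1.7116 = 1
P(0) = 1/1.7116 = 0.5842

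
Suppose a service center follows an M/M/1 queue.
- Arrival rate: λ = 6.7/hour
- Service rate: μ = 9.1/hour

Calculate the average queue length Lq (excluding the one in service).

ρ = λ/μ = 6.7/9.1 = 0.7363
For M/M/1: Lq = λ²/(μ(μ-λ))
Lq = 44.89/(9.1 × 2.40)
Lq = 2.0554 customers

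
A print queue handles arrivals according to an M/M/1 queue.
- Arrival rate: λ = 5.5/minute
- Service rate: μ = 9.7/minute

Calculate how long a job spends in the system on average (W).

First, compute utilization: ρ = λ/μ = 5.5/9.7 = 0.5670
For M/M/1: W = 1/(μ-λ)
W = 1/(9.7-5.5) = 1/4.20
W = 0.2381 minutes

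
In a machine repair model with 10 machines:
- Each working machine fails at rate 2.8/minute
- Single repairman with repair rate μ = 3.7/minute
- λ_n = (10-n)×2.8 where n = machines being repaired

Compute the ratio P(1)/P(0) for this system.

P(1)/P(0) = ∏_{i=0}^{1-1} λ_i/μ_{i+1}
= (10-0)×2.8/3.7
= 7.5676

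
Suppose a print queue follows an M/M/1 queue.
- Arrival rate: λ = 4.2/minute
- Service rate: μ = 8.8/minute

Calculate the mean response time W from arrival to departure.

First, compute utilization: ρ = λ/μ = 4.2/8.8 = 0.4773
For M/M/1: W = 1/(μ-λ)
W = 1/(8.8-4.2) = 1/4.60
W = 0.2174 minutes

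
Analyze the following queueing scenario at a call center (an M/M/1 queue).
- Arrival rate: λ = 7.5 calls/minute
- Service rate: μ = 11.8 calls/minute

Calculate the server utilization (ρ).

Server utilization: ρ = λ/μ
ρ = 7.5/11.8 = 0.6356
The server is busy 63.56% of the time.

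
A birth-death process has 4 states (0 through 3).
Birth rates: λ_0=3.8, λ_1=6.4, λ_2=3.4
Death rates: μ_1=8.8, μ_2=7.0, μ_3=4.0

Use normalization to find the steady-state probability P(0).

Ratios P(n)/P(0) = (λ₀···λₙ₋₁)/(μ₁···μₙ):
P(1)/P(0) = (3.8)/(8.8) = 0.4318
P(2)/P(0) = (3.8×6.4)/(8.8×7.0) = 0.3948
P(3)/P(0) = (3.8×6.4×3.4)/(8.8×7.0×4.0) = 0.3356

Normalization: ∑ P(n) = 1
P(0) × (1.0000 + 0.4318 + 0.3948 + 0.3356) = 1
P(0) × 2.1622 = 1
P(0) = 1/2.1622 = 0.4625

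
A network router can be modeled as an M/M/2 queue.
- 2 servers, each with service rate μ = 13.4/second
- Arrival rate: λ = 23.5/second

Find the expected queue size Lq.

Traffic intensity: ρ = λ/(cμ) = 23.5/(2×13.4) = 0.8769
Since ρ = 0.8769 < 1, system is stable.
Offered load a = λ/μ = cρ = 23.5/13.4 = 1.7537
P₀ = [ Σₙ₌₀^1 aⁿ/n! + a^2/(2!(1-ρ)) ]⁻¹
Σ = a^0/0! + a^1/1! = 1.0000 + 1.7537 = 2.7537
a^2/(2!(1-ρ)) = 3.07557/(2 × 0.123134) = 12.4887
P₀ = 1/(2.7537 + 12.4887) = 0.06561
Lq = P₀·a^2·ρ / (2!(1-ρ)²) = 0.065606 × 3.0756 × 0.87687 / (2 × 0.015162) = 5.8347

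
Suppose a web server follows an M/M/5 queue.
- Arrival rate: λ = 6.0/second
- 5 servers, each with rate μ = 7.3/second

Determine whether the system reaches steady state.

Stability requires ρ = λ/(cμ) < 1
ρ = 6.0/(5 × 7.3) = 6.0/36.50 = 0.1644
Since 0.1644 < 1, the system is STABLE.
The servers are busy 16.44% of the time.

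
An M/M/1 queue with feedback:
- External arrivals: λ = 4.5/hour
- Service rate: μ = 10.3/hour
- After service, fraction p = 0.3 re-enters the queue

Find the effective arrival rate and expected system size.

Effective arrival rate: λ_eff = λ/(1-p) = 4.5/(1-0.3) = 4.5/0.70 = 6.42857
ρ = λ_eff/μ = 6.42857/10.3 = 0.62413
L = ρ/(1-ρ) = 0.62413/(1-0.62413) = 1.6605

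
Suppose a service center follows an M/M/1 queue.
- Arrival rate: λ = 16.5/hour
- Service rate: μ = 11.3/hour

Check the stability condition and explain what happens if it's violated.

Stability requires ρ = λ/(cμ) < 1
ρ = 16.5/(1 × 11.3) = 16.5/11.30 = 1.4602
Since 1.4602 ≥ 1, the system is UNSTABLE.
Queue grows without bound. Need μ > λ = 16.5.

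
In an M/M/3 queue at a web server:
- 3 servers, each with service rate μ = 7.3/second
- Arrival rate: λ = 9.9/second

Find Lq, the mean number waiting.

Traffic intensity: ρ = λ/(cμ) = 9.9/(3×7.3) = 0.4521
Since ρ = 0.4521 < 1, system is stable.
Offered load a = λ/μ = cρ = 9.9/7.3 = 1.3562
P₀ = [ Σₙ₌₀^2 aⁿ/n! + a^3/(3!(1-ρ)) ]⁻¹
Σ = a^0/0! + a^1/1! + a^2/2! = 1.0000 + 1.3562 + 0.9196 = 3.2758
a^3/(3!(1-ρ)) = 2.4942/(6 × 0.5479) = 0.7587
P₀ = 1/(3.2758 + 0.7587) = 0.2479
Lq = P₀·a^3·ρ / (3!(1-ρ)²) = 0.24787 × 2.4942 × 0.45205 / (6 × 0.30024) = 0.1551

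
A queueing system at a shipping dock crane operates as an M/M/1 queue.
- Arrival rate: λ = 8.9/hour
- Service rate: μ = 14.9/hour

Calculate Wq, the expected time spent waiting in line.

First, compute utilization: ρ = λ/μ = 8.9/14.9 = 0.5973
For M/M/1: Wq = λ/(μ(μ-λ))
Wq = 8.9/(14.9 × (14.9-8.9))
Wq = 8.9/(14.9 × 6.00)
Wq = 0.09955 hours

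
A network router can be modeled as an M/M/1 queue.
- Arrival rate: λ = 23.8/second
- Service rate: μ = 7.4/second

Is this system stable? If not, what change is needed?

Stability requires ρ = λ/(cμ) < 1
ρ = 23.8/(1 × 7.4) = 23.8/7.40 = 3.2162
Since 3.2162 ≥ 1, the system is UNSTABLE.
Queue grows without bound. Need μ > λ = 23.8.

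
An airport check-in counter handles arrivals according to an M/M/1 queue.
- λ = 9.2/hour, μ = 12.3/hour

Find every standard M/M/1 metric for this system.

Step 1: ρ = λ/μ = 9.2/12.3 = 0.7480
Step 2: L = λ/(μ-λ) = 9.2/3.10 = 2.9677
Step 3: Lq = λ²/(μ(μ-λ)) = 84.64/(12.3×3.10) = 2.2198
Step 4: W = 1/(μ-λ) = 1/3.10 = 0.32258
Step 5: Wq = λ/(μ(μ-λ)) = 9.2/(12.3×3.10) = 0.2413
Step 6: P(0) = 1-ρ = 0.2520
Verify: L = λW = 9.2×0.32258 = 2.9677 ✔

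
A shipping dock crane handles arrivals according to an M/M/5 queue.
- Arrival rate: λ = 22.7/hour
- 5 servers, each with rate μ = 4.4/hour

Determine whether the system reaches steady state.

Stability requires ρ = λ/(cμ) < 1
ρ = 22.7/(5 × 4.4) = 22.7/22.00 = 1.0318
Since 1.0318 ≥ 1, the system is UNSTABLE.
Need c > λ/μ = 22.7/4.4 = 5.16.
Minimum servers needed: c = 6.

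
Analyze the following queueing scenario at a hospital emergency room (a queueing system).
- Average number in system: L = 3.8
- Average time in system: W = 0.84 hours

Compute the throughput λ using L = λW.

Little's Law: L = λW, so λ = L/W
λ = 3.8/0.84 = 4.5238 patients/hour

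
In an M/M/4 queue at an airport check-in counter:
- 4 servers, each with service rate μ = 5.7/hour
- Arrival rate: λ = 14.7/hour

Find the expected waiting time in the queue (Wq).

Traffic intensity: ρ = λ/(cμ) = 14.7/(4×5.7) = 0.6447
Since ρ = 0.6447 < 1, system is stable.
Offered load a = λ/μ = cρ = 14.7/5.7 = 2.5789
P₀ = [ Σₙ₌₀^3 aⁿ/n! + a^4/(4!(1-ρ)) ]⁻¹
Σ = a^0/0! + a^1/1! + a^2/2! + a^3/3! = 1.0000 + 2.5789 + 3.3255 + 2.8588 = 9.7632
a^4/(4!(1-ρ)) = 44.2354/(24 × 0.35526) = 5.1881
P₀ = 1/(9.7632 + 5.1881) = 0.06688
Lq = P₀·a^4·ρ / (4!(1-ρ)²) = 0.06688 × 44.2354 × 0.6447 / (24 × 0.1262) = 0.6297
Wq = Lq/λ = 0.6297/14.7 = 0.04284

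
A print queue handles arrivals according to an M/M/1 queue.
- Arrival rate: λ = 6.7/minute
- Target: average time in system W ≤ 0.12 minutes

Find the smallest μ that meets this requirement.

For M/M/1: W = 1/(μ-λ)
Need W ≤ 0.12, so 1/(μ-λ) ≤ 0.12
μ - λ ≥ 1/0.12 = 8.3333
μ ≥ 6.7 + 8.3333 = 15.0333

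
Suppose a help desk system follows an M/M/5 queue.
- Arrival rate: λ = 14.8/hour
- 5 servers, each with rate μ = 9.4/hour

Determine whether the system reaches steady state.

Stability requires ρ = λ/(cμ) < 1
ρ = 14.8/(5 × 9.4) = 14.8/47.00 = 0.3149
Since 0.3149 < 1, the system is STABLE.
The servers are busy 31.49% of the time.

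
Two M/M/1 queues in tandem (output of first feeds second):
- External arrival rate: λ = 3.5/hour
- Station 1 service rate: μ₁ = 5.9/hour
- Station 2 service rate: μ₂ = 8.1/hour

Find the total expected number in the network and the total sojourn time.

By Jackson's theorem, each station behaves as independent M/M/1.
Station 1: ρ₁ = 3.5/5.9 = 0.5932, L₁ = ρ₁/(1-ρ₁) = λ/(μ₁-λ) = 3.5/2.40 = 1.4583
Station 2: ρ₂ = 3.5/8.1 = 0.4321, L₂ = ρ₂/(1-ρ₂) = λ/(μ₂-λ) = 3.5/4.60 = 0.7609
Total: L = L₁ + L₂ = 1.4583 + 0.7609 = 2.2192
W = L/λ = 2.2192/3.5 = 0.6341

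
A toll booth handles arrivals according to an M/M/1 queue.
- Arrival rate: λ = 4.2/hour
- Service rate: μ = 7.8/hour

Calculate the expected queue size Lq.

ρ = λ/μ = 4.2/7.8 = 0.5385
For M/M/1: Lq = λ²/(μ(μ-λ))
Lq = 17.64/(7.8 × 3.60)
Lq = 0.6282 vehicles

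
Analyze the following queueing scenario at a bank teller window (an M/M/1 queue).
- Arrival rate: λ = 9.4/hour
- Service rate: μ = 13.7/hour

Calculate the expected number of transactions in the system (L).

ρ = λ/μ = 9.4/13.7 = 0.6861
For M/M/1: L = λ/(μ-λ)
L = 9.4/(13.7-9.4) = 9.4/4.30
L = 2.1860 transactions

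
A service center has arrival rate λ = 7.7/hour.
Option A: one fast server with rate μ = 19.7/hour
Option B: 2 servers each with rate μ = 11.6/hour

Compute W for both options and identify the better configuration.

Option A: single server μ = 19.7 (M/M/1)
  ρ_A = 7.7/19.7 = 0.3909
  W_A = 1/(μ-λ) = 1/(19.7-7.7) = 1/12.00 = 0.08333

Option B: 2 servers μ = 11.6 (M/M/2)
  ρ_B = λ/(cμ) = 7.7/(2×11.6) = 0.3319
  Offered load a = λ/μ = cρ = 7.7/11.6 = 0.6638
  P₀ = [ Σₙ₌₀^1 aⁿ/n! + a^2/(2!(1-ρ)) ]⁻¹
  Σ = a^0/0! + a^1/1! = 1.0000 + 0.6638 = 1.6638
  a^2/(2!(1-ρ)) = 0.44062/(2 × 0.66810) = 0.3298
  P₀ = 1/(1.6638 + 0.3298) = 0.5016
  Lq = P₀·a^2·ρ / (2!(1-ρ)²) = 0.50162 × 0.44062 × 0.33190 / (2 × 0.44636) = 0.08217
  Wq_B = Lq/λ = 0.08217/7.7 = 0.01067
  W_B = Wq_B + 1/μ = 0.01067 + 0.08621 = 0.09688

Since W_A = 0.08333 < W_B = 0.09688, Option A (single fast server) has the shorter time in system.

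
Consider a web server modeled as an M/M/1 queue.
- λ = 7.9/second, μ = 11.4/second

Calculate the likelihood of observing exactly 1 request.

ρ = λ/μ = 7.9/11.4 = 0.6930
P(n) = (1-ρ)ρⁿ
P(1) = (1-0.6930) × 0.6930^1
P(1) = 0.3070 × 0.6930
P(1) = 0.2128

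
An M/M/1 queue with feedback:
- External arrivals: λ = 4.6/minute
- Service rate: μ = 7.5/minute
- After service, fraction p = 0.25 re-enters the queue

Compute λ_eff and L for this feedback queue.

Effective arrival rate: λ_eff = λ/(1-p) = 4.6/(1-0.25) = 4.6/0.75 = 6.133333
ρ = λ_eff/μ = 6.133333/7.5 = 0.817778
L = ρ/(1-ρ) = 0.817778/(1-0.817778) = 4.4878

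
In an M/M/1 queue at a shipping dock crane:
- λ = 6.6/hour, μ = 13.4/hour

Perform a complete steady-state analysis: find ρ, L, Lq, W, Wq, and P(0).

Step 1: ρ = λ/μ = 6.6/13.4 = 0.4925
Step 2: L = λ/(μ-λ) = 6.6/6.80 = 0.9706
Step 3: Lq = λ²/(μ(μ-λ)) = 43.56/(13.4×6.80) = 0.4781
Step 4: W = 1/(μ-λ) = 1/6.80 = 0.14706
Step 5: Wq = λ/(μ(μ-λ)) = 6.6/(13.4×6.80) = 0.07243
Step 6: P(0) = 1-ρ = 0.5075
Verify: L = λW = 6.6×0.14706 = 0.9706 ✔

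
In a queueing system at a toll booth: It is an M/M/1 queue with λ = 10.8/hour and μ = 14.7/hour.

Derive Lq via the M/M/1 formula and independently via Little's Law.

Method 1 (direct): Lq = λ²/(μ(μ-λ)) = 116.64/(14.7 × 3.90) = 2.0345

Method 2 (Little's Law):
W = 1/(μ-λ) = 1/3.90 = 0.25641
Wq = W - 1/μ = 0.25641 - 0.068027 = 0.18838
Lq = λWq = 10.8 × 0.18838 = 2.0345 ✔ (matches Method 1)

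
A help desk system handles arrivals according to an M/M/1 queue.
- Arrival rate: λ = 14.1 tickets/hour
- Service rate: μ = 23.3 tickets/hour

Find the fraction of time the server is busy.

Server utilization: ρ = λ/μ
ρ = 14.1/23.3 = 0.6052
The server is busy 60.52% of the time.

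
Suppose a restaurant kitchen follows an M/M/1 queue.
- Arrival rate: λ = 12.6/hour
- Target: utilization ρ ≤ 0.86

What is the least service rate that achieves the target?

ρ = λ/μ, so μ = λ/ρ
μ ≥ 12.6/0.86 = 14.6512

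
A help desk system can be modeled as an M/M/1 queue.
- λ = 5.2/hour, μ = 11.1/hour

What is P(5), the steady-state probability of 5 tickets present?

ρ = λ/μ = 5.2/11.1 = 0.46847
P(n) = (1-ρ)ρⁿ
P(5) = (1-0.46847) × 0.46847^5
P(5) = 0.5315 × 0.02256
P(5) = 0.01199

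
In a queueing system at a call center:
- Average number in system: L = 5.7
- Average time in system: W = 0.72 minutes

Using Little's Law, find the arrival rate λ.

Little's Law: L = λW, so λ = L/W
λ = 5.7/0.72 = 7.9167 calls/minute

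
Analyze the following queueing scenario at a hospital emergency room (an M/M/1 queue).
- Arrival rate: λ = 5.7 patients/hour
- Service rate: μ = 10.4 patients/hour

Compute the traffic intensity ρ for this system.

Server utilization: ρ = λ/μ
ρ = 5.7/10.4 = 0.5481
The server is busy 54.81% of the time.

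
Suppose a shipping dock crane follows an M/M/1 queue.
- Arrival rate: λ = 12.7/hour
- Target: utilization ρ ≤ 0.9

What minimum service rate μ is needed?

ρ = λ/μ, so μ = λ/ρ
μ ≥ 12.7/0.9 = 14.1111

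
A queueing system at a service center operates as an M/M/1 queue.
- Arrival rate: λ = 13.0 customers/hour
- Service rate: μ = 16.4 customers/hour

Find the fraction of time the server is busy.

Server utilization: ρ = λ/μ
ρ = 13.0/16.4 = 0.7927
The server is busy 79.27% of the time.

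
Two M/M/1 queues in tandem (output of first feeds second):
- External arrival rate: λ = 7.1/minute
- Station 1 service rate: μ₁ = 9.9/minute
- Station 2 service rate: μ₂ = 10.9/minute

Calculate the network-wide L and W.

By Jackson's theorem, each station behaves as independent M/M/1.
Station 1: ρ₁ = 7.1/9.9 = 0.7172, L₁ = ρ₁/(1-ρ₁) = λ/(μ₁-λ) = 7.1/2.80 = 2.5357
Station 2: ρ₂ = 7.1/10.9 = 0.6514, L₂ = ρ₂/(1-ρ₂) = λ/(μ₂-λ) = 7.1/3.80 = 1.8684
Total: L = L₁ + L₂ = 2.5357 + 1.8684 = 4.4041
W = L/λ = 4.4041/7.1 = 0.6203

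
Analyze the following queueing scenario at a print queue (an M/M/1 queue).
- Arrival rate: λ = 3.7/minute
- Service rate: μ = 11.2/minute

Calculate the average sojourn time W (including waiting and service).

First, compute utilization: ρ = λ/μ = 3.7/11.2 = 0.3304
For M/M/1: W = 1/(μ-λ)
W = 1/(11.2-3.7) = 1/7.50
W = 0.1333 minutes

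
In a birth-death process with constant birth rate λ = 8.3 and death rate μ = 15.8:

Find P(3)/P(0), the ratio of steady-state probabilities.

For constant rates: P(n)/P(0) = (λ/μ)^n
P(3)/P(0) = (8.3/15.8)^3 = 0.5253^3 = 0.1450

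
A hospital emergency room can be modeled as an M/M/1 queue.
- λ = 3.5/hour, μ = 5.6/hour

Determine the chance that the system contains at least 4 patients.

ρ = λ/μ = 3.5/5.6 = 0.6250
P(N ≥ n) = ρⁿ
P(N ≥ 4) = 0.6250^4
P(N ≥ 4) = 0.1526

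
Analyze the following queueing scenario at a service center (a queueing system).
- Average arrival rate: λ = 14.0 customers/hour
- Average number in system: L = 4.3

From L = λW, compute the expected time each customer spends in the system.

Little's Law: L = λW, so W = L/λ
W = 4.3/14.0 = 0.3071 hours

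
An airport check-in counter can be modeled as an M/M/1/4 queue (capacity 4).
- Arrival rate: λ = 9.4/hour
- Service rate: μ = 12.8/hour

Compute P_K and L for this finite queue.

ρ = λ/μ = 9.4/12.8 = 0.73438
P₀ = (1-ρ)/(1-ρ^(K+1)) = (1-0.73438)/(1-0.73438^5) = 0.26562/0.78640 = 0.3378
P_K = P₀×ρ^K = 0.33777 × 0.73438^4 = 0.33777 × 0.29086 = 0.09824
Blocking probability P_4 = 0.09824 (9.82%)
L = ρ[1 - (K+1)ρ^K + Kρ^(K+1)] / [(1-ρ)(1-ρ^(K+1))]
L = 0.73438 × (1 - 5×0.290860 + 4×0.213601) / ((1 - 0.73438) × (1 - 0.213601)) = 1.4067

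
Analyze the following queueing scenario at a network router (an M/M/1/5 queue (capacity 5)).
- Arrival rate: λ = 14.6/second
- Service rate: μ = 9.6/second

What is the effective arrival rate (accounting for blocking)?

ρ = λ/μ = 14.6/9.6 = 1.52083
P₀ = (1-ρ)/(1-ρ^(K+1)) = (1-1.52083)/(1-1.52083^6) = -0.5208/-11.3733 = 0.04579
P_K = P₀×ρ^K = 0.045794 × 1.52083^5 = 0.045794 × 8.1359 = 0.3726
λ_eff = λ(1-P_K) = 14.6 × (1 - 0.372577) = 14.6 × 0.627423 = 9.1604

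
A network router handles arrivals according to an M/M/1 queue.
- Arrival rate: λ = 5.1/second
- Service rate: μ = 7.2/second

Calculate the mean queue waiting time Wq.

First, compute utilization: ρ = λ/μ = 5.1/7.2 = 0.7083
For M/M/1: Wq = λ/(μ(μ-λ))
Wq = 5.1/(7.2 × (7.2-5.1))
Wq = 5.1/(7.2 × 2.10)
Wq = 0.3373 seconds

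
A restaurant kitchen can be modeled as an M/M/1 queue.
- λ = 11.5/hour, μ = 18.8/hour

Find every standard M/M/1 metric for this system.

Step 1: ρ = λ/μ = 11.5/18.8 = 0.6117
Step 2: L = λ/(μ-λ) = 11.5/7.30 = 1.5753
Step 3: Lq = λ²/(μ(μ-λ)) = 132.25/(18.8×7.30) = 0.9636
Step 4: W = 1/(μ-λ) = 1/7.30 = 0.136986
Step 5: Wq = λ/(μ(μ-λ)) = 11.5/(18.8×7.30) = 0.08379
Step 6: P(0) = 1-ρ = 0.3883
Verify: L = λW = 11.5×0.136986 = 1.5753 ✔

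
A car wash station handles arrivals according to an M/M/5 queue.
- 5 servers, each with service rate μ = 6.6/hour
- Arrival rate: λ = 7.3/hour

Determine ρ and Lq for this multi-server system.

Traffic intensity: ρ = λ/(cμ) = 7.3/(5×6.6) = 0.2212
Since ρ = 0.2212 < 1, system is stable.
Offered load a = λ/μ = cρ = 7.3/6.6 = 1.1061
P₀ = [ Σₙ₌₀^4 aⁿ/n! + a^5/(5!(1-ρ)) ]⁻¹
Σ = a^0/0! + a^1/1! + a^2/2! + a^3/3! + a^4/4! = 1.00000 + 1.10606 + 0.611685 + 0.225520 + 0.0623598 = 3.0056
a^5/(5!(1-ρ)) = 1.6554/(120 × 0.7788) = 0.01771
P₀ = 1/(3.0056 + 0.01771) = 0.3308
Lq = P₀·a^5·ρ / (5!(1-ρ)²) = 0.3308 × 1.6554 × 0.2212 / (120 × 0.6065) = 0.001664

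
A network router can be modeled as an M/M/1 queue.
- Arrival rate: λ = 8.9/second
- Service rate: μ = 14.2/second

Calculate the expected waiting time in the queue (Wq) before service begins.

First, compute utilization: ρ = λ/μ = 8.9/14.2 = 0.6268
For M/M/1: Wq = λ/(μ(μ-λ))
Wq = 8.9/(14.2 × (14.2-8.9))
Wq = 8.9/(14.2 × 5.30)
Wq = 0.1183 seconds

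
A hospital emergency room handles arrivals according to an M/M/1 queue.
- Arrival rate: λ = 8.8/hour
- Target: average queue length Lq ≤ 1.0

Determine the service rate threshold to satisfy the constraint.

For M/M/1: Lq = λ²/(μ(μ-λ))
Need Lq ≤ 1.0, i.e. μ(μ-λ) ≥ λ²/1.0
μ² - 8.8μ - 77.44/1.0 ≥ 0  →  μ² - 8.8μ - 77.4400 ≥ 0
Quadratic formula (positive root): μ = [λ + √(λ² + 4×77.4400)]/2
Discriminant: 77.44 + 4×77.4400 = 387.2000, √387.2000 = 19.6774
μ ≥ (8.8 + 19.6774)/2 = 14.2387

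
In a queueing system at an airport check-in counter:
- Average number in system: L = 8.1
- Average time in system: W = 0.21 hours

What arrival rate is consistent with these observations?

Little's Law: L = λW, so λ = L/W
λ = 8.1/0.21 = 38.5714 passengers/hour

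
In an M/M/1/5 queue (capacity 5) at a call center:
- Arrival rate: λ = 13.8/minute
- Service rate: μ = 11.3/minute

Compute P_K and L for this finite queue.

ρ = λ/μ = 13.8/11.3 = 1.22124
P₀ = (1-ρ)/(1-ρ^(K+1)) = (1-1.22124)/(1-1.22124^6) = -0.221240/-2.31746 = 0.09547
P_K = P₀×ρ^K = 0.09547 × 1.22124^5 = 0.09547 × 2.7165 = 0.2593
Blocking probability P_5 = 0.2593 (25.93%)
L = ρ[1 - (K+1)ρ^K + Kρ^(K+1)] / [(1-ρ)(1-ρ^(K+1))]
L = 1.22124 × (1 - 6×2.716471 + 5×3.317463) / ((1 - 1.22124) × (1 - 3.317463)) = 3.0691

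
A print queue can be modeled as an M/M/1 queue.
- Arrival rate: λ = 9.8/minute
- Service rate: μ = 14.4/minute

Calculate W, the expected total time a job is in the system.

First, compute utilization: ρ = λ/μ = 9.8/14.4 = 0.6806
For M/M/1: W = 1/(μ-λ)
W = 1/(14.4-9.8) = 1/4.60
W = 0.2174 minutes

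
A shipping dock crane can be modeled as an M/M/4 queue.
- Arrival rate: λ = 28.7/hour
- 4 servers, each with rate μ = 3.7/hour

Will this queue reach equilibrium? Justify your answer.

Stability requires ρ = λ/(cμ) < 1
ρ = 28.7/(4 × 3.7) = 28.7/14.80 = 1.9392
Since 1.9392 ≥ 1, the system is UNSTABLE.
Need c > λ/μ = 28.7/3.7 = 7.76.
Minimum servers needed: c = 8.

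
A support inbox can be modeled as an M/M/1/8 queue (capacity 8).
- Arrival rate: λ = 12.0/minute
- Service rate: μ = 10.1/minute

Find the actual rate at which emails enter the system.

ρ = λ/μ = 12.0/10.1 = 1.18812
P₀ = (1-ρ)/(1-ρ^(K+1)) = (1-1.18812)/(1-1.18812^9) = -0.18812/-3.7178 = 0.05060
P_K = P₀×ρ^K = 0.05060 × 1.18812^8 = 0.05060 × 3.9708 = 0.2009
λ_eff = λ(1-P_K) = 12.0 × (1 - 0.200921) = 12.0 × 0.799079 = 9.5889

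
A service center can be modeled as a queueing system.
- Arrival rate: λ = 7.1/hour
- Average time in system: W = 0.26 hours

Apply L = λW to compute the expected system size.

Little's Law: L = λW
L = 7.1 × 0.26 = 1.8460 customers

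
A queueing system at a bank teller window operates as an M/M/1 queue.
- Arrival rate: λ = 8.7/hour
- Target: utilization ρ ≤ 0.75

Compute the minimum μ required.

ρ = λ/μ, so μ = λ/ρ
μ ≥ 8.7/0.75 = 11.6000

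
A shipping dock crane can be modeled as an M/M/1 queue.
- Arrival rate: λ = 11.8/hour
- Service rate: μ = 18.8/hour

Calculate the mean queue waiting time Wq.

First, compute utilization: ρ = λ/μ = 11.8/18.8 = 0.6277
For M/M/1: Wq = λ/(μ(μ-λ))
Wq = 11.8/(18.8 × (18.8-11.8))
Wq = 11.8/(18.8 × 7.00)
Wq = 0.08967 hours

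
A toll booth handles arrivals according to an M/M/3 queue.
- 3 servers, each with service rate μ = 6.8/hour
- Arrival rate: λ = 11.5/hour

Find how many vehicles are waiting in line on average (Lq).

Traffic intensity: ρ = λ/(cμ) = 11.5/(3×6.8) = 0.5637
Since ρ = 0.5637 < 1, system is stable.
Offered load a = λ/μ = cρ = 11.5/6.8 = 1.6912
P₀ = [ Σₙ₌₀^2 aⁿ/n! + a^3/(3!(1-ρ)) ]⁻¹
Σ = a^0/0! + a^1/1! + a^2/2! = 1.0000 + 1.6912 + 1.4300 = 4.1212
a^3/(3!(1-ρ)) = 4.8369/(6 × 0.43627) = 1.8478
P₀ = 1/(4.1212 + 1.8478) = 0.1675
Lq = P₀·a^3·ρ / (3!(1-ρ)²) = 0.1675 × 4.8369 × 0.5637 / (6 × 0.1903) = 0.4000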